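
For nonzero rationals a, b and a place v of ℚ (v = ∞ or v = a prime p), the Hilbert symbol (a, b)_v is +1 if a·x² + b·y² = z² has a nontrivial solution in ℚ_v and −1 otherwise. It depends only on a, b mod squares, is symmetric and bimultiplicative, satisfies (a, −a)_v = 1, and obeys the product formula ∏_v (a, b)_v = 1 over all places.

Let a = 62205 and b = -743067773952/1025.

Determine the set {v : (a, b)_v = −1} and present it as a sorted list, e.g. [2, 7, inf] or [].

[3, 5, 13, 19]

(a, b) ≡ (62205, -2100963) mod (ℚ^×)²; places V = {2, 3, 5, 7, 11, 13, 17, 19, 29, 31, 41, ∞}.
(a,b)_11: α=1, u≡1; β=0, v≡1 (mod 11); (1|11)=+1, (1|11)=+1; sign (−1)^0·+1^0·+1^1 = +1.
(a,b)_5: α=1, u≡1; β=-2, v≡3 (mod 5); (1|5)=+1, (3|5)=-1; sign (−1)^0·+1^-2·-1^1 = -1.
(a,b)_19: α=0, u≡18; β=1, v≡12 (mod 19); (18|19)=-1, (12|19)=-1; sign (−1)^0·-1^1·-1^0 = -1.
(a,b)_17: α=0, u≡2; β=2, v≡8 (mod 17); (2|17)=+1, (8|17)=+1; sign (−1)^0·+1^2·+1^0 = +1.
(a,b)_3: α=1, u≡2; β=1, v≡2 (mod 3); (2|3)=-1, (2|3)=-1; sign (−1)^1·-1^1·-1^1 = -1.
(a,b)_∞: sgn(62205)=+, sgn(-2100963)=−, so +1.
(a,b)_13: α=1, u≡1; β=0, v≡5 (mod 13); (1|13)=+1, (5|13)=-1; sign (−1)^0·+1^0·-1^1 = -1.
(a,b)_7: α=0, u≡3; β=2, v≡3 (mod 7); (3|7)=-1, (3|7)=-1; sign (−1)^0·-1^2·-1^0 = +1.
(a,b)_2: α=0, β=10; u≡5, v≡5 (mod 8); ε(u)ε(v)=0·0, αω(v)=0·1, βω(u)=10·1; sum ≡ 0  ⇒  +1.
(a,b)_29: α=1, u≡28; β=1, v≡22 (mod 29); (28|29)=+1, (22|29)=+1; sign (−1)^0·+1^1·+1^1 = +1.
(a,b)_41: α=0, u≡8; β=-1, v≡7 (mod 41); (8|41)=+1, (7|41)=-1; sign (−1)^0·+1^-1·-1^0 = +1.
(a,b)_31: α=0, u≡19; β=1, v≡30 (mod 31); (19|31)=+1, (30|31)=-1; sign (−1)^0·+1^1·-1^0 = +1.
(62205, -2100963 / ℚ) ramifies at {3, 5, 13, 19}: a division algebra.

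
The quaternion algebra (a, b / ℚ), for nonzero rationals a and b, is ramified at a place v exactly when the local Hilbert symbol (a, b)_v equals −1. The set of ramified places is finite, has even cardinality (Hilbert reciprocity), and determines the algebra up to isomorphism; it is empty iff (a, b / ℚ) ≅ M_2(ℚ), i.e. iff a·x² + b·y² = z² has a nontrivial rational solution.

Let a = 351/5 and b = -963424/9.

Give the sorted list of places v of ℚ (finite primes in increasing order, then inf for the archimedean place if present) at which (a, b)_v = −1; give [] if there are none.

Mod squares: a ≡ 195, b ≡ -60214. Check v ∈ {∞, 2, 3, 5, 7, 11, 13, 17, 23}.
v=2: v_2(a)=0, v_2(b)=5; units ≡ 3, 5 (mod 8); ε·ε+αω+βω = 1·0+0·1+5·1 ≡ 1  ⇒  (a,b)_2 = -1.
v=3: a=3^3·(≡2), b=3^-2·(≡2) mod 3; (2|3)=-1, (2|3)=-1; (−1)^{3·-2·1}·(-1)^-2·(-1)^3 = -1.
v=∞: 195 > 0 and -60214 < 0  ⇒  (a,b)_∞ = +1.
v=11: a=11^0·(≡2), b=11^1·(≡1) mod 11; (2|11)=-1, (1|11)=+1; (−1)^{0·1·5}·(-1)^1·(+1)^0 = -1.
v=5: a=5^-1·(≡1), b=5^0·(≡4) mod 5; (1|5)=+1, (4|5)=+1; (−1)^{-1·0·2}·(+1)^0·(+1)^-1 = +1.
v=23: a=23^0·(≡15), b=23^1·(≡2) mod 23; (15|23)=-1, (2|23)=+1; (−1)^{0·1·11}·(-1)^1·(+1)^0 = -1.
v=17: a=17^0·(≡9), b=17^1·(≡12) mod 17; (9|17)=+1, (12|17)=-1; (−1)^{0·1·8}·(+1)^1·(-1)^0 = +1.
v=13: a=13^1·(≡8), b=13^0·(≡5) mod 13; (8|13)=-1, (5|13)=-1; (−1)^{1·0·6}·(-1)^0·(-1)^1 = -1.
v=7: a=7^0·(≡3), b=7^1·(≡1) mod 7; (3|7)=-1, (1|7)=+1; (−1)^{0·1·3}·(-1)^1·(+1)^0 = -1.
(195, -60214 / ℚ) ramifies at {2, 3, 7, 11, 13, 23}: a division algebra.

[2, 3, 7, 11, 13, 23]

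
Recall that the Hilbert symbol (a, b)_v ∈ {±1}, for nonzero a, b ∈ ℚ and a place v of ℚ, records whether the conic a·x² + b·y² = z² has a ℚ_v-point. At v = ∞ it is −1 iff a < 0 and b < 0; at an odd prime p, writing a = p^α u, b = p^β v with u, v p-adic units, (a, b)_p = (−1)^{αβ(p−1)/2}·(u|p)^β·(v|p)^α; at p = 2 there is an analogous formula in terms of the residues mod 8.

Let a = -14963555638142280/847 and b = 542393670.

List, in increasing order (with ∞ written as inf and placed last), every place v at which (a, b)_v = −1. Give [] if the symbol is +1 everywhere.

[2, 3, 5, 29]

Mod squares: a ≡ -910, b ≡ 3209430. Check v ∈ {∞, 2, 3, 5, 7, 11, 13, 17, 29, 31}.
v=7: a=7^-1·(≡3), b=7^1·(≡4) mod 7; (3|7)=-1, (4|7)=+1; (−1)^{-1·1·3}·(-1)^1·(+1)^-1 = +1.
v=31: a=31^2·(≡10), b=31^1·(≡15) mod 31; (10|31)=+1, (15|31)=-1; (−1)^{2·1·15}·(+1)^1·(-1)^2 = +1.
v=3: a=3^6·(≡2), b=3^1·(≡1) mod 3; (2|3)=-1, (1|3)=+1; (−1)^{6·1·1}·(-1)^1·(+1)^6 = -1.
v=13: a=13^3·(≡7), b=13^2·(≡3) mod 13; (7|13)=-1, (3|13)=+1; (−1)^{3·2·6}·(-1)^2·(+1)^3 = +1.
v=∞: -910 < 0 and 3209430 > 0  ⇒  (a,b)_∞ = +1.
v=11: a=11^-2·(≡1), b=11^0·(≡5) mod 11; (1|11)=+1, (5|11)=+1; (−1)^{-2·0·5}·(+1)^0·(+1)^-2 = +1.
v=17: a=17^2·(≡4), b=17^1·(≡12) mod 17; (4|17)=+1, (12|17)=-1; (−1)^{2·1·8}·(+1)^1·(-1)^2 = +1.
v=2: v_2(a)=3, v_2(b)=1; units ≡ 1, 3 (mod 8); ε·ε+αω+βω = 0·1+3·1+1·0 ≡ 1  ⇒  (a,b)_2 = -1.
v=5: a=5^1·(≡2), b=5^1·(≡4) mod 5; (2|5)=-1, (4|5)=+1; (−1)^{1·1·2}·(-1)^1·(+1)^1 = -1.
v=29: a=29^2·(≡17), b=29^1·(≡28) mod 29; (17|29)=-1, (28|29)=+1; (−1)^{2·1·14}·(-1)^1·(+1)^2 = -1.
Ram(-910, 3209430) = {2, 3, 5, 29}; no ℚ_2-point on the conic.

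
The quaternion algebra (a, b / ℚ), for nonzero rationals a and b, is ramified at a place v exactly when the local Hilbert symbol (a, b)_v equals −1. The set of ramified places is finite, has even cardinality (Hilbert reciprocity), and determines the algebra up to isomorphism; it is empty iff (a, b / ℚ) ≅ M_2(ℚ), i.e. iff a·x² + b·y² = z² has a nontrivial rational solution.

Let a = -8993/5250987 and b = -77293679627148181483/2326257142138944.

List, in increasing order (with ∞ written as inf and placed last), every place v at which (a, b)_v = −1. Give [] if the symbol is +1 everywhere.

Mod squares: a ≡ -51, b ≡ -4147. Check v ∈ {∞, 2, 3, 7, 11, 13, 17, 19, 23, 29, 31, 47}.
v=7: a=7^-4·(≡3), b=7^-8·(≡2) mod 7; (3|7)=-1, (2|7)=+1; (−1)^{-4·-8·3}·(-1)^-8·(+1)^-4 = +1.
v=2: v_2(a)=0, v_2(b)=-6; units ≡ 5, 5 (mod 8); ε·ε+αω+βω = 0·0+0·1+-6·1 ≡ 0  ⇒  (a,b)_2 = +1.
v=19: a=19^0·(≡5), b=19^2·(≡18) mod 19; (5|19)=+1, (18|19)=-1; (−1)^{0·2·9}·(+1)^2·(-1)^0 = +1.
v=13: a=13^0·(≡3), b=13^1·(≡5) mod 13; (3|13)=+1, (5|13)=-1; (−1)^{0·1·6}·(+1)^1·(-1)^0 = +1.
v=47: a=47^0·(≡13), b=47^2·(≡37) mod 47; (13|47)=-1, (37|47)=+1; (−1)^{0·2·23}·(-1)^2·(+1)^0 = +1.
v=31: a=31^0·(≡22), b=31^-2·(≡4) mod 31; (22|31)=-1, (4|31)=+1; (−1)^{0·-2·15}·(-1)^-2·(+1)^0 = +1.
v=11: a=11^0·(≡1), b=11^1·(≡8) mod 11; (1|11)=+1, (8|11)=-1; (−1)^{0·1·5}·(+1)^1·(-1)^0 = +1.
v=29: a=29^0·(≡23), b=29^1·(≡3) mod 29; (23|29)=+1, (3|29)=-1; (−1)^{0·1·14}·(+1)^1·(-1)^0 = +1.
v=17: a=17^1·(≡10), b=17^4·(≡8) mod 17; (10|17)=-1, (8|17)=+1; (−1)^{1·4·8}·(-1)^4·(+1)^1 = +1.
v=3: a=3^-7·(≡1), b=3^-8·(≡2) mod 3; (1|3)=+1, (2|3)=-1; (−1)^{-7·-8·1}·(+1)^-8·(-1)^-7 = -1.
v=∞: -51 < 0 and -4147 < 0  ⇒  (a,b)_∞ = -1.
v=23: a=23^2·(≡8), b=23^4·(≡4) mod 23; (8|23)=+1, (4|23)=+1; (−1)^{2·4·11}·(+1)^4·(+1)^2 = +1.
Ram(-51, -4147) = {3, ∞}; no ℚ_3-point on the conic.

[3, inf]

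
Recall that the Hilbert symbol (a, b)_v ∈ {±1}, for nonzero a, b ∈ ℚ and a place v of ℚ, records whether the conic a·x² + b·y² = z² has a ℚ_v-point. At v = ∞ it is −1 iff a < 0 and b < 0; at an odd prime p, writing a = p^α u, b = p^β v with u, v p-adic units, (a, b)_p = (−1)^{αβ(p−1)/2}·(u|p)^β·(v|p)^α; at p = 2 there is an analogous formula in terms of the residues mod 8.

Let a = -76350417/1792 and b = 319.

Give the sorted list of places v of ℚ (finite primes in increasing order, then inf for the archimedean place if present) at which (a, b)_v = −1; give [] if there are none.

[11, 13]

(a, b) ≡ (-1480479, 319) mod (ℚ^×)²; places V = {2, 3, 7, 11, 13, 17, 19, 29, ∞}.
(a,b)_13: α=1, u≡4; β=0, v≡7 (mod 13); (4|13)=+1, (7|13)=-1; sign (−1)^0·+1^0·-1^1 = -1.
(a,b)_∞: sgn(-1480479)=−, sgn(319)=+, so +1.
(a,b)_7: α=-1, u≡1; β=0, v≡4 (mod 7); (1|7)=+1, (4|7)=+1; sign (−1)^0·+1^0·+1^-1 = +1.
(a,b)_3: α=1, u≡1; β=0, v≡1 (mod 3); (1|3)=+1, (1|3)=+1; sign (−1)^0·+1^0·+1^1 = +1.
(a,b)_11: α=1, u≡2; β=1, v≡7 (mod 11); (2|11)=-1, (7|11)=-1; sign (−1)^1·-1^1·-1^1 = -1.
(a,b)_19: α=2, u≡5; β=0, v≡15 (mod 19); (5|19)=+1, (15|19)=-1; sign (−1)^0·+1^0·-1^2 = +1.
(a,b)_17: α=1, u≡9; β=0, v≡13 (mod 17); (9|17)=+1, (13|17)=+1; sign (−1)^0·+1^0·+1^1 = +1.
(a,b)_29: α=1, u≡11; β=1, v≡11 (mod 29); (11|29)=-1, (11|29)=-1; sign (−1)^0·-1^1·-1^1 = +1.
(a,b)_2: α=-8, β=0; u≡1, v≡7 (mod 8); ε(u)ε(v)=0·1, αω(v)=-8·0, βω(u)=0·0; sum ≡ 0  ⇒  +1.
|Ram(-1480479, 319)| = 2, even; anisotropic at {11, 13}.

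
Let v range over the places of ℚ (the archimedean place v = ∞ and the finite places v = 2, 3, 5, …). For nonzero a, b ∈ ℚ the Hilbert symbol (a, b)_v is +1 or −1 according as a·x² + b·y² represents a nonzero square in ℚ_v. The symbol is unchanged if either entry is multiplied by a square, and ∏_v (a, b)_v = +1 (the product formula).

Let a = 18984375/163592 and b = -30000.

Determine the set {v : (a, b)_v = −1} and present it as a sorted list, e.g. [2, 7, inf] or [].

[2, 5]

Mod squares: a ≡ 30, b ≡ -3. Check v ∈ {∞, 2, 3, 5, 11, 13}.
v=11: a=11^-2·(≡8), b=11^0·(≡8) mod 11; (8|11)=-1, (8|11)=-1; (−1)^{-2·0·5}·(-1)^0·(-1)^-2 = +1.
v=13: a=13^-2·(≡12), b=13^0·(≡4) mod 13; (12|13)=+1, (4|13)=+1; (−1)^{-2·0·6}·(+1)^0·(+1)^-2 = +1.
v=∞: 30 > 0 and -3 < 0  ⇒  (a,b)_∞ = +1.
v=2: v_2(a)=-3, v_2(b)=4; units ≡ 7, 5 (mod 8); ε·ε+αω+βω = 1·0+-3·1+4·0 ≡ 1  ⇒  (a,b)_2 = -1.
v=5: a=5^7·(≡4), b=5^4·(≡2) mod 5; (4|5)=+1, (2|5)=-1; (−1)^{7·4·2}·(+1)^4·(-1)^7 = -1.
v=3: a=3^5·(≡1), b=3^1·(≡2) mod 3; (1|3)=+1, (2|3)=-1; (−1)^{5·1·1}·(+1)^1·(-1)^5 = +1.
(30, -3 / ℚ) ramifies at {2, 5}: a division algebra.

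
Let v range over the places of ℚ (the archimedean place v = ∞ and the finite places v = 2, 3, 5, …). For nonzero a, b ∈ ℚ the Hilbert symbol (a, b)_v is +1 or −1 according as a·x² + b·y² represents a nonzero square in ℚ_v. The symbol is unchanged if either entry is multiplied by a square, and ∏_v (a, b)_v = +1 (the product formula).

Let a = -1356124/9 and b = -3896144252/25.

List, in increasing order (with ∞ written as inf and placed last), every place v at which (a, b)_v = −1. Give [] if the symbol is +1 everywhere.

[37, inf]

Mod squares: a ≡ -6919, b ≡ -407. Check v ∈ {∞, 2, 3, 5, 7, 11, 13, 17, 37}.
v=7: a=7^2·(≡1), b=7^2·(≡5) mod 7; (1|7)=+1, (5|7)=-1; (−1)^{2·2·3}·(+1)^2·(-1)^2 = +1.
v=17: a=17^1·(≡1), b=17^2·(≡1) mod 17; (1|17)=+1, (1|17)=+1; (−1)^{1·2·8}·(+1)^2·(+1)^1 = +1.
v=5: a=5^0·(≡4), b=5^-2·(≡3) mod 5; (4|5)=+1, (3|5)=-1; (−1)^{0·-2·2}·(+1)^-2·(-1)^0 = +1.
v=3: a=3^-2·(≡2), b=3^0·(≡1) mod 3; (2|3)=-1, (1|3)=+1; (−1)^{-2·0·1}·(-1)^0·(+1)^-2 = +1.
v=∞: -6919 < 0 and -407 < 0  ⇒  (a,b)_∞ = -1.
v=13: a=13^0·(≡4), b=13^2·(≡12) mod 13; (4|13)=+1, (12|13)=+1; (−1)^{0·2·6}·(+1)^2·(+1)^0 = +1.
v=37: a=37^1·(≡14), b=37^1·(≡7) mod 37; (14|37)=-1, (7|37)=+1; (−1)^{1·1·18}·(-1)^1·(+1)^1 = -1.
v=11: a=11^1·(≡9), b=11^1·(≡10) mod 11; (9|11)=+1, (10|11)=-1; (−1)^{1·1·5}·(+1)^1·(-1)^1 = +1.
v=2: v_2(a)=2, v_2(b)=2; units ≡ 1, 1 (mod 8); ε·ε+αω+βω = 0·0+2·0+2·0 ≡ 0  ⇒  (a,b)_2 = +1.
|Ram(-6919, -407)| = 2, even; anisotropic at {37, ∞}.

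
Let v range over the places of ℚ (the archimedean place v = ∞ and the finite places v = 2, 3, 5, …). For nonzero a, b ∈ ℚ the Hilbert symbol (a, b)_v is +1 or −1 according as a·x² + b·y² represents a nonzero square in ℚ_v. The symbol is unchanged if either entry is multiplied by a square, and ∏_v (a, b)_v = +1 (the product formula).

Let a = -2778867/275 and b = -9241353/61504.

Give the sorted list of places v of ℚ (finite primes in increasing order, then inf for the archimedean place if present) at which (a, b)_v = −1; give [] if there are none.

[2, 7, 11, 17, 29, inf]

Mod squares: a ≡ -2233, b ≡ -3553. Check v ∈ {∞, 2, 3, 5, 7, 11, 13, 17, 19, 29, 31}.
v=2: v_2(a)=0, v_2(b)=-6; units ≡ 7, 7 (mod 8); ε·ε+αω+βω = 1·1+0·0+-6·0 ≡ 1  ⇒  (a,b)_2 = -1.
v=3: a=3^4·(≡2), b=3^2·(≡2) mod 3; (2|3)=-1, (2|3)=-1; (−1)^{4·2·1}·(-1)^2·(-1)^4 = +1.
v=7: a=7^1·(≡5), b=7^0·(≡6) mod 7; (5|7)=-1, (6|7)=-1; (−1)^{1·0·3}·(-1)^0·(-1)^1 = -1.
v=11: a=11^-1·(≡10), b=11^1·(≡8) mod 11; (10|11)=-1, (8|11)=-1; (−1)^{-1·1·5}·(-1)^1·(-1)^-1 = -1.
v=17: a=17^0·(≡7), b=17^3·(≡14) mod 17; (7|17)=-1, (14|17)=-1; (−1)^{0·3·8}·(-1)^3·(-1)^0 = -1.
v=5: a=5^-2·(≡3), b=5^0·(≡3) mod 5; (3|5)=-1, (3|5)=-1; (−1)^{-2·0·2}·(-1)^0·(-1)^-2 = +1.
v=31: a=31^0·(≡30), b=31^-2·(≡13) mod 31; (30|31)=-1, (13|31)=-1; (−1)^{0·-2·15}·(-1)^-2·(-1)^0 = +1.
v=∞: -2233 < 0 and -3553 < 0  ⇒  (a,b)_∞ = -1.
v=29: a=29^1·(≡14), b=29^0·(≡2) mod 29; (14|29)=-1, (2|29)=-1; (−1)^{1·0·14}·(-1)^0·(-1)^1 = -1.
v=13: a=13^2·(≡1), b=13^0·(≡9) mod 13; (1|13)=+1, (9|13)=+1; (−1)^{2·0·6}·(+1)^0·(+1)^2 = +1.
v=19: a=19^0·(≡6), b=19^1·(≡13) mod 19; (6|19)=+1, (13|19)=-1; (−1)^{0·1·9}·(+1)^1·(-1)^0 = +1.
|Ram(-2233, -3553)| = 6, even; anisotropic at {2, 7, 11, 17, 29, ∞}.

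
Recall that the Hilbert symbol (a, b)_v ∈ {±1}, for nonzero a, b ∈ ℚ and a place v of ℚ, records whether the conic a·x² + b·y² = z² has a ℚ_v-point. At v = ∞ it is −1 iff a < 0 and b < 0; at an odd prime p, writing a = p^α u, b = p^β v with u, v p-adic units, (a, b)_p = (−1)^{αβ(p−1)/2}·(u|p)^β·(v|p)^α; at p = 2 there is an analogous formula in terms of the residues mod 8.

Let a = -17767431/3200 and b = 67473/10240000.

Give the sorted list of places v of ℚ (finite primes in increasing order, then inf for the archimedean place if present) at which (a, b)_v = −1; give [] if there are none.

(a, b) ≡ (-1518, 17) mod (ℚ^×)²; places V = {2, 3, 5, 7, 11, 17, 23, ∞}.
(a,b)_23: α=1, u≡9; β=0, v≡22 (mod 23); (9|23)=+1, (22|23)=-1; sign (−1)^0·+1^0·-1^1 = -1.
(a,b)_5: α=-2, u≡3; β=-4, v≡2 (mod 5); (3|5)=-1, (2|5)=-1; sign (−1)^0·-1^-4·-1^-2 = +1.
(a,b)_2: α=-7, β=-14; u≡1, v≡1 (mod 8); ε(u)ε(v)=0·0, αω(v)=-7·0, βω(u)=-14·0; sum ≡ 0  ⇒  +1.
(a,b)_3: α=5, u≡1; β=4, v≡2 (mod 3); (1|3)=+1, (2|3)=-1; sign (−1)^0·+1^4·-1^5 = -1.
(a,b)_7: α=0, u≡4; β=2, v≡5 (mod 7); (4|7)=+1, (5|7)=-1; sign (−1)^0·+1^2·-1^0 = +1.
(a,b)_∞: sgn(-1518)=−, sgn(17)=+, so +1.
(a,b)_17: α=2, u≡11; β=1, v≡9 (mod 17); (11|17)=-1, (9|17)=+1; sign (−1)^0·-1^1·+1^2 = -1.
(a,b)_11: α=1, u≡3; β=0, v≡10 (mod 11); (3|11)=+1, (10|11)=-1; sign (−1)^0·+1^0·-1^1 = -1.
Ram(-1518, 17) = {3, 11, 17, 23}; no ℚ_3-point on the conic.

[3, 11, 17, 23]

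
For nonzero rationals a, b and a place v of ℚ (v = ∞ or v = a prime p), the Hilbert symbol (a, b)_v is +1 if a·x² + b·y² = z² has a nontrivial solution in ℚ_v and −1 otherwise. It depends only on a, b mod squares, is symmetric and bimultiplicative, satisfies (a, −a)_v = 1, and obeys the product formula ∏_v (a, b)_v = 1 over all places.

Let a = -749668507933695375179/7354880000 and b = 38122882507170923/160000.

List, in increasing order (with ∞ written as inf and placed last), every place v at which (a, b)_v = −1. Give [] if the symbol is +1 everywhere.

[]

Mod squares: a ≡ -187, b ≡ 203. Check v ∈ {∞, 2, 5, 7, 11, 13, 17, 19, 29}.
v=7: a=7^6·(≡2), b=7^3·(≡1) mod 7; (2|7)=+1, (1|7)=+1; (−1)^{6·3·3}·(+1)^3·(+1)^6 = +1.
v=29: a=29^2·(≡20), b=29^3·(≡7) mod 29; (20|29)=+1, (7|29)=+1; (−1)^{2·3·14}·(+1)^3·(+1)^2 = +1.
v=13: a=13^-2·(≡7), b=13^0·(≡8) mod 13; (7|13)=-1, (8|13)=-1; (−1)^{-2·0·6}·(-1)^0·(-1)^-2 = +1.
v=5: a=5^-4·(≡2), b=5^-4·(≡3) mod 5; (2|5)=-1, (3|5)=-1; (−1)^{-4·-4·2}·(-1)^-4·(-1)^-4 = +1.
v=19: a=19^6·(≡14), b=19^4·(≡13) mod 19; (14|19)=-1, (13|19)=-1; (−1)^{6·4·9}·(-1)^4·(-1)^6 = +1.
v=11: a=11^5·(≡1), b=11^2·(≡3) mod 11; (1|11)=+1, (3|11)=+1; (−1)^{5·2·5}·(+1)^2·(+1)^5 = +1.
v=2: v_2(a)=-12, v_2(b)=-8; units ≡ 5, 3 (mod 8); ε·ε+αω+βω = 0·1+-12·1+-8·1 ≡ 0  ⇒  (a,b)_2 = +1.
v=∞: -187 < 0 and 203 > 0  ⇒  (a,b)_∞ = +1.
v=17: a=17^-1·(≡11), b=17^2·(≡8) mod 17; (11|17)=-1, (8|17)=+1; (−1)^{-1·2·8}·(-1)^2·(+1)^-1 = +1.
Every local symbol is +1, so the conic -187·x² + 203·y² = z² has ℚ_v-points for all v and hence a ℚ-point; (a, b / ℚ) ≅ M_2(ℚ).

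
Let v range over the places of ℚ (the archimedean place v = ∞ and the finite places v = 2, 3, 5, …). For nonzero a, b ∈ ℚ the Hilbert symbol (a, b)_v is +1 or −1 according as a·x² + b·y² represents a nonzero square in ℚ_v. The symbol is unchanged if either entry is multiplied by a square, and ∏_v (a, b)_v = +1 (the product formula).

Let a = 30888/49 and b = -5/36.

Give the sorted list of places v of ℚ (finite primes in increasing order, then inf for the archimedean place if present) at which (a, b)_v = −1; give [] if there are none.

[2, 5, 11, 13]

(a, b) ≡ (858, -5) mod (ℚ^×)²; places V = {2, 3, 5, 7, 11, 13, ∞}.
(a,b)_11: α=1, u≡5; β=0, v≡2 (mod 11); (5|11)=+1, (2|11)=-1; sign (−1)^0·+1^0·-1^1 = -1.
(a,b)_13: α=1, u≡1; β=0, v≡6 (mod 13); (1|13)=+1, (6|13)=-1; sign (−1)^0·+1^0·-1^1 = -1.
(a,b)_∞: sgn(858)=+, sgn(-5)=−, so +1.
(a,b)_2: α=3, β=-2; u≡5, v≡3 (mod 8); ε(u)ε(v)=0·1, αω(v)=3·1, βω(u)=-2·1; sum ≡ 1  ⇒  -1.
(a,b)_7: α=-2, u≡4; β=0, v≡2 (mod 7); (4|7)=+1, (2|7)=+1; sign (−1)^0·+1^0·+1^-2 = +1.
(a,b)_3: α=3, u≡1; β=-2, v≡1 (mod 3); (1|3)=+1, (1|3)=+1; sign (−1)^0·+1^-2·+1^3 = +1.
(a,b)_5: α=0, u≡2; β=1, v≡4 (mod 5); (2|5)=-1, (4|5)=+1; sign (−1)^0·-1^1·+1^0 = -1.
Ram(858, -5) = {2, 5, 11, 13}; no ℚ_2-point on the conic.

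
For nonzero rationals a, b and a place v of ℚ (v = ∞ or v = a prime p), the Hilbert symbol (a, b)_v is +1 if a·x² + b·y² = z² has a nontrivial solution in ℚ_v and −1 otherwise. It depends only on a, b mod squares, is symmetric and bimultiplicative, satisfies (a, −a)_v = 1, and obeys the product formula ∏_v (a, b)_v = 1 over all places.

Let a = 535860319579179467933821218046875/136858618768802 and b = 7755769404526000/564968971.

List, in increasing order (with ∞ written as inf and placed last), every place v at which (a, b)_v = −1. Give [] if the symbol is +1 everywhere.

Mod squares: a ≡ 24310, b ≡ 515185. Check v ∈ {∞, 2, 3, 5, 7, 11, 13, 17, 19, 29, 37, 41}.
v=2: v_2(a)=-1, v_2(b)=4; units ≡ 3, 1 (mod 8); ε·ε+αω+βω = 1·0+-1·0+4·1 ≡ 0  ⇒  (a,b)_2 = +1.
v=17: a=17^5·(≡8), b=17^3·(≡14) mod 17; (8|17)=+1, (14|17)=-1; (−1)^{5·3·8}·(+1)^3·(-1)^5 = -1.
v=29: a=29^2·(≡3), b=29^1·(≡3) mod 29; (3|29)=-1, (3|29)=-1; (−1)^{2·1·14}·(-1)^1·(-1)^2 = -1.
v=5: a=5^7·(≡3), b=5^3·(≡3) mod 5; (3|5)=-1, (3|5)=-1; (−1)^{7·3·2}·(-1)^3·(-1)^7 = +1.
v=∞: 24310 > 0 and 515185 > 0  ⇒  (a,b)_∞ = +1.
v=13: a=13^5·(≡6), b=13^2·(≡2) mod 13; (6|13)=-1, (2|13)=-1; (−1)^{5·2·6}·(-1)^2·(-1)^5 = -1.
v=7: a=7^-2·(≡5), b=7^-2·(≡3) mod 7; (5|7)=-1, (3|7)=-1; (−1)^{-2·-2·3}·(-1)^-2·(-1)^-2 = +1.
v=37: a=37^-2·(≡9), b=37^0·(≡27) mod 37; (9|37)=+1, (27|37)=+1; (−1)^{-2·0·18}·(+1)^0·(+1)^-2 = +1.
v=19: a=19^-2·(≡9), b=19^-3·(≡13) mod 19; (9|19)=+1, (13|19)=-1; (−1)^{-2·-3·9}·(+1)^-3·(-1)^-2 = +1.
v=11: a=11^9·(≡6), b=11^5·(≡8) mod 11; (6|11)=-1, (8|11)=-1; (−1)^{9·5·5}·(-1)^5·(-1)^9 = -1.
v=41: a=41^-4·(≡19), b=41^-2·(≡10) mod 41; (19|41)=-1, (10|41)=+1; (−1)^{-4·-2·20}·(-1)^-2·(+1)^-4 = +1.
v=3: a=3^8·(≡1), b=3^0·(≡1) mod 3; (1|3)=+1, (1|3)=+1; (−1)^{8·0·1}·(+1)^0·(+1)^8 = +1.
Ram(24310, 515185) = {11, 13, 17, 29}; no ℚ_11-point on the conic.

[11, 13, 17, 29]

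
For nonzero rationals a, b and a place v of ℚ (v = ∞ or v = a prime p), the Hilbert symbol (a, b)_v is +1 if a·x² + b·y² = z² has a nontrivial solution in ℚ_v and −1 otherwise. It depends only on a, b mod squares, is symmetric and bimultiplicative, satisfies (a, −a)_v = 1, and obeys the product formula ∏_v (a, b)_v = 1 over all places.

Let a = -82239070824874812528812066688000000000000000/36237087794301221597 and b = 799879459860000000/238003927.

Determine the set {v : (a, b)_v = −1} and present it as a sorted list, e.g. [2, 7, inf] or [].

[5, 7, 23, 37]

(a, b) ≡ (-212135, 213349955) mod (ℚ^×)²; places V = {2, 3, 5, 7, 11, 13, 17, 19, 23, 29, 37, ∞}.
(a,b)_7: α=-19, u≡5; β=-7, v≡6 (mod 7); (5|7)=-1, (6|7)=-1; sign (−1)^1·-1^-7·-1^-19 = -1.
(a,b)_3: α=22, u≡1; β=8, v≡2 (mod 3); (1|3)=+1, (2|3)=-1; sign (−1)^0·+1^8·-1^22 = +1.
(a,b)_37: α=2, u≡29; β=1, v≡32 (mod 37); (29|37)=-1, (32|37)=-1; sign (−1)^0·-1^1·-1^2 = -1.
(a,b)_29: α=3, u≡9; β=1, v≡28 (mod 29); (9|29)=+1, (28|29)=+1; sign (−1)^0·+1^1·+1^3 = +1.
(a,b)_17: α=-2, u≡2; β=-2, v≡12 (mod 17); (2|17)=+1, (12|17)=-1; sign (−1)^0·+1^-2·-1^-2 = +1.
(a,b)_19: α=3, u≡9; β=1, v≡12 (mod 19); (9|19)=+1, (12|19)=-1; sign (−1)^1·+1^1·-1^3 = +1.
(a,b)_5: α=15, u≡3; β=7, v≡4 (mod 5); (3|5)=-1, (4|5)=+1; sign (−1)^0·-1^7·+1^15 = -1.
(a,b)_11: α=-1, u≡3; β=0, v≡9 (mod 11); (3|11)=+1, (9|11)=+1; sign (−1)^0·+1^0·+1^-1 = +1.
(a,b)_∞: sgn(-212135)=−, sgn(213349955)=+, so +1.
(a,b)_13: α=2, u≡9; β=1, v≡1 (mod 13); (9|13)=+1, (1|13)=+1; sign (−1)^0·+1^1·+1^2 = +1.
(a,b)_23: α=2, u≡11; β=1, v≡8 (mod 23); (11|23)=-1, (8|23)=+1; sign (−1)^0·-1^1·+1^2 = -1.
(a,b)_2: α=22, β=8; u≡1, v≡3 (mod 8); ε(u)ε(v)=0·1, αω(v)=22·1, βω(u)=8·0; sum ≡ 0  ⇒  +1.
Ram(-212135, 213349955) = {5, 7, 23, 37}; no ℚ_5-point on the conic.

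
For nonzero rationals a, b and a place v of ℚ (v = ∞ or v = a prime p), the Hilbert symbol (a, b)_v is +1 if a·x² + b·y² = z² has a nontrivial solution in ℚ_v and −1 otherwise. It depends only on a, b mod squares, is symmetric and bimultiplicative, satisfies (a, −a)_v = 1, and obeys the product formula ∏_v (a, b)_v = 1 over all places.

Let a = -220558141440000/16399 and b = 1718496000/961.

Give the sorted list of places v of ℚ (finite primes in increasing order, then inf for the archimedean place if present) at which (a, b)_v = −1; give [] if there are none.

[3, 13, 17, 31]

Mod squares: a ≡ -31, b ≡ 3315. Check v ∈ {∞, 2, 3, 5, 7, 13, 17, 23, 31}.
v=2: v_2(a)=14, v_2(b)=8; units ≡ 1, 3 (mod 8); ε·ε+αω+βω = 0·1+14·1+8·0 ≡ 0  ⇒  (a,b)_2 = +1.
v=17: a=17^2·(≡14), b=17^1·(≡15) mod 17; (14|17)=-1, (15|17)=+1; (−1)^{2·1·8}·(-1)^1·(+1)^2 = -1.
v=5: a=5^4·(≡4), b=5^3·(≡3) mod 5; (4|5)=+1, (3|5)=-1; (−1)^{4·3·2}·(+1)^3·(-1)^4 = +1.
v=3: a=3^2·(≡2), b=3^5·(≡1) mod 3; (2|3)=-1, (1|3)=+1; (−1)^{2·5·1}·(-1)^5·(+1)^2 = -1.
v=7: a=7^2·(≡2), b=7^0·(≡2) mod 7; (2|7)=+1, (2|7)=+1; (−1)^{2·0·3}·(+1)^0·(+1)^2 = +1.
v=31: a=31^-1·(≡15), b=31^-2·(≡26) mod 31; (15|31)=-1, (26|31)=-1; (−1)^{-1·-2·15}·(-1)^-2·(-1)^-1 = -1.
v=23: a=23^-2·(≡15), b=23^0·(≡12) mod 23; (15|23)=-1, (12|23)=+1; (−1)^{-2·0·11}·(-1)^0·(+1)^-2 = +1.
v=∞: -31 < 0 and 3315 > 0  ⇒  (a,b)_∞ = +1.
v=13: a=13^2·(≡2), b=13^1·(≡8) mod 13; (2|13)=-1, (8|13)=-1; (−1)^{2·1·6}·(-1)^1·(-1)^2 = -1.
Ram(-31, 3315) = {3, 13, 17, 31}; no ℚ_3-point on the conic.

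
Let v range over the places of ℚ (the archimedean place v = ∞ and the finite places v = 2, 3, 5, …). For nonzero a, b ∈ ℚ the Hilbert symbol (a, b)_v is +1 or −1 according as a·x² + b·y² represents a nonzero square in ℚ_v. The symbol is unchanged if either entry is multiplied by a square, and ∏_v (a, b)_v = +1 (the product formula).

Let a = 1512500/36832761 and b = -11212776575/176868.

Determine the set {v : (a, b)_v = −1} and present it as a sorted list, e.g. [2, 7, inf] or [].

(a, b) ≡ (5, -2431) mod (ℚ^×)²; places V = {2, 3, 5, 7, 11, 13, 17, 23, ∞}.
(a,b)_5: α=5, u≡4; β=2, v≡4 (mod 5); (4|5)=+1, (4|5)=+1; sign (−1)^0·+1^2·+1^5 = +1.
(a,b)_∞: sgn(5)=+, sgn(-2431)=−, so +1.
(a,b)_2: α=2, β=-2; u≡5, v≡1 (mod 8); ε(u)ε(v)=0·0, αω(v)=2·0, βω(u)=-2·1; sum ≡ 0  ⇒  +1.
(a,b)_11: α=2, u≡9; β=3, v≡8 (mod 11); (9|11)=+1, (8|11)=-1; sign (−1)^0·+1^3·-1^2 = +1.
(a,b)_17: α=-4, u≡7; β=-3, v≡3 (mod 17); (7|17)=-1, (3|17)=-1; sign (−1)^0·-1^-3·-1^-4 = -1.
(a,b)_7: α=-2, u≡3; β=2, v≡5 (mod 7); (3|7)=-1, (5|7)=-1; sign (−1)^0·-1^2·-1^-2 = +1.
(a,b)_3: α=-2, u≡2; β=-2, v≡2 (mod 3); (2|3)=-1, (2|3)=-1; sign (−1)^0·-1^-2·-1^-2 = +1.
(a,b)_13: α=0, u≡7; β=1, v≡7 (mod 13); (7|13)=-1, (7|13)=-1; sign (−1)^0·-1^1·-1^0 = -1.
(a,b)_23: α=0, u≡15; β=2, v≡21 (mod 23); (15|23)=-1, (21|23)=-1; sign (−1)^0·-1^2·-1^0 = +1.
|Ram(5, -2431)| = 2, even; anisotropic at {13, 17}.

[13, 17]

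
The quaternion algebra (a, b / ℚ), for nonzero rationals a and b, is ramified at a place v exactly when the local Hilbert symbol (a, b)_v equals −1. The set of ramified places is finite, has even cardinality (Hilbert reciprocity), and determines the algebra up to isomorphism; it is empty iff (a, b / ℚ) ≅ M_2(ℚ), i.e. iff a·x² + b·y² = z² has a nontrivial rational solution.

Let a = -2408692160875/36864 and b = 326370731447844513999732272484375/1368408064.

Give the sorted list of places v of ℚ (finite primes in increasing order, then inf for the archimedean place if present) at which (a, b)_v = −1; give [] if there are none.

[11, 13, 19, 29]

Mod squares: a ≡ -1966279315, b ≡ 1812239. Check v ∈ {∞, 2, 3, 5, 7, 11, 13, 17, 19, 23, 29, 31}.
v=2: v_2(a)=-12, v_2(b)=-14; units ≡ 5, 7 (mod 8); ε·ε+αω+βω = 0·1+-12·0+-14·1 ≡ 0  ⇒  (a,b)_2 = +1.
v=5: a=5^3·(≡2), b=5^6·(≡1) mod 5; (2|5)=-1, (1|5)=+1; (−1)^{3·6·2}·(-1)^6·(+1)^3 = +1.
v=29: a=29^1·(≡15), b=29^3·(≡9) mod 29; (15|29)=-1, (9|29)=+1; (−1)^{1·3·14}·(-1)^3·(+1)^1 = -1.
v=∞: -1966279315 < 0 and 1812239 > 0  ⇒  (a,b)_∞ = +1.
v=11: a=11^1·(≡7), b=11^3·(≡10) mod 11; (7|11)=-1, (10|11)=-1; (−1)^{1·3·5}·(-1)^3·(-1)^1 = -1.
v=13: a=13^1·(≡5), b=13^5·(≡1) mod 13; (5|13)=-1, (1|13)=+1; (−1)^{1·5·6}·(-1)^5·(+1)^1 = -1.
v=3: a=3^-2·(≡2), b=3^2·(≡2) mod 3; (2|3)=-1, (2|3)=-1; (−1)^{-2·2·1}·(-1)^2·(-1)^-2 = +1.
v=23: a=23^1·(≡22), b=23^3·(≡2) mod 23; (22|23)=-1, (2|23)=+1; (−1)^{1·3·11}·(-1)^3·(+1)^1 = +1.
v=17: a=17^0·(≡4), b=17^-4·(≡3) mod 17; (4|17)=+1, (3|17)=-1; (−1)^{0·-4·8}·(+1)^-4·(-1)^0 = +1.
v=7: a=7^3·(≡3), b=7^4·(≡2) mod 7; (3|7)=-1, (2|7)=+1; (−1)^{3·4·3}·(-1)^4·(+1)^3 = +1.
v=19: a=19^1·(≡5), b=19^3·(≡7) mod 19; (5|19)=+1, (7|19)=+1; (−1)^{1·3·9}·(+1)^3·(+1)^1 = -1.
v=31: a=31^1·(≡27), b=31^2·(≡2) mod 31; (27|31)=-1, (2|31)=+1; (−1)^{1·2·15}·(-1)^2·(+1)^1 = +1.
|Ram(-1966279315, 1812239)| = 4, even; anisotropic at {11, 13, 19, 29}.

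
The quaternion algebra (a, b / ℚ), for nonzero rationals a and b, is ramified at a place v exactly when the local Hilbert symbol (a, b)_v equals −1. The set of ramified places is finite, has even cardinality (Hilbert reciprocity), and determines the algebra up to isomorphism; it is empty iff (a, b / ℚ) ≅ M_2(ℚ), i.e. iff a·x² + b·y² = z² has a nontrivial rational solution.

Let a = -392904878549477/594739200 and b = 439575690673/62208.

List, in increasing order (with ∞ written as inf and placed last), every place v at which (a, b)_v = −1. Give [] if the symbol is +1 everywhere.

[3, 17]

Mod squares: a ≡ -238119, b ≡ 8211. Check v ∈ {∞, 2, 3, 5, 7, 11, 17, 19, 23, 29}.
v=7: a=7^3·(≡6), b=7^1·(≡2) mod 7; (6|7)=-1, (2|7)=+1; (−1)^{3·1·3}·(-1)^1·(+1)^3 = +1.
v=23: a=23^5·(≡22), b=23^3·(≡6) mod 23; (22|23)=-1, (6|23)=+1; (−1)^{5·3·11}·(-1)^3·(+1)^5 = +1.
v=3: a=3^-1·(≡1), b=3^-5·(≡1) mod 3; (1|3)=+1, (1|3)=+1; (−1)^{-1·-5·1}·(+1)^-5·(+1)^-1 = -1.
v=19: a=19^2·(≡12), b=19^2·(≡2) mod 19; (12|19)=-1, (2|19)=-1; (−1)^{2·2·9}·(-1)^2·(-1)^2 = +1.
v=2: v_2(a)=-16, v_2(b)=-8; units ≡ 1, 3 (mod 8); ε·ε+αω+βω = 0·1+-16·1+-8·0 ≡ 0  ⇒  (a,b)_2 = +1.
v=11: a=11^-2·(≡9), b=11^0·(≡3) mod 11; (9|11)=+1, (3|11)=+1; (−1)^{-2·0·5}·(+1)^0·(+1)^-2 = +1.
v=∞: -238119 < 0 and 8211 > 0  ⇒  (a,b)_∞ = +1.
v=29: a=29^1·(≡13), b=29^2·(≡5) mod 29; (13|29)=+1, (5|29)=+1; (−1)^{1·2·14}·(+1)^2·(+1)^1 = +1.
v=17: a=17^1·(≡13), b=17^1·(≡14) mod 17; (13|17)=+1, (14|17)=-1; (−1)^{1·1·8}·(+1)^1·(-1)^1 = -1.
v=5: a=5^-2·(≡1), b=5^0·(≡1) mod 5; (1|5)=+1, (1|5)=+1; (−1)^{-2·0·2}·(+1)^0·(+1)^-2 = +1.
(-238119, 8211 / ℚ) ramifies at {3, 17}: a division algebra.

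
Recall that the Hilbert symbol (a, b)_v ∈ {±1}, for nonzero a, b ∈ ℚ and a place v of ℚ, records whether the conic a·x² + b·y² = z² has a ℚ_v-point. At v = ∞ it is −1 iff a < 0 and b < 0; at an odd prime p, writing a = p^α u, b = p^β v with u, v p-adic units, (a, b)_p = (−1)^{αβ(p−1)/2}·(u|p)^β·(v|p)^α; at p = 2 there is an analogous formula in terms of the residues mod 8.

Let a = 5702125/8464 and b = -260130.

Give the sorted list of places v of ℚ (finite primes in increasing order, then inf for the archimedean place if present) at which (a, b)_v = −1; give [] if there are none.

[2, 5, 13, 23]

Mod squares: a ≡ 1885, b ≡ -260130. Check v ∈ {∞, 2, 3, 5, 11, 13, 23, 29}.
v=2: v_2(a)=-4, v_2(b)=1; units ≡ 5, 7 (mod 8); ε·ε+αω+βω = 0·1+-4·0+1·1 ≡ 1  ⇒  (a,b)_2 = -1.
v=23: a=23^-2·(≡5), b=23^1·(≡6) mod 23; (5|23)=-1, (6|23)=+1; (−1)^{-2·1·11}·(-1)^1·(+1)^-2 = -1.
v=11: a=11^2·(≡9), b=11^0·(≡9) mod 11; (9|11)=+1, (9|11)=+1; (−1)^{2·0·5}·(+1)^0·(+1)^2 = +1.
v=29: a=29^1·(≡6), b=29^1·(≡20) mod 29; (6|29)=+1, (20|29)=+1; (−1)^{1·1·14}·(+1)^1·(+1)^1 = +1.
v=∞: 1885 > 0 and -260130 < 0  ⇒  (a,b)_∞ = +1.
v=13: a=13^1·(≡5), b=13^1·(≡10) mod 13; (5|13)=-1, (10|13)=+1; (−1)^{1·1·6}·(-1)^1·(+1)^1 = -1.
v=5: a=5^3·(≡3), b=5^1·(≡4) mod 5; (3|5)=-1, (4|5)=+1; (−1)^{3·1·2}·(-1)^1·(+1)^3 = -1.
v=3: a=3^0·(≡1), b=3^1·(≡2) mod 3; (1|3)=+1, (2|3)=-1; (−1)^{0·1·1}·(+1)^1·(-1)^0 = +1.
Ram(1885, -260130) = {2, 5, 13, 23}; no ℚ_2-point on the conic.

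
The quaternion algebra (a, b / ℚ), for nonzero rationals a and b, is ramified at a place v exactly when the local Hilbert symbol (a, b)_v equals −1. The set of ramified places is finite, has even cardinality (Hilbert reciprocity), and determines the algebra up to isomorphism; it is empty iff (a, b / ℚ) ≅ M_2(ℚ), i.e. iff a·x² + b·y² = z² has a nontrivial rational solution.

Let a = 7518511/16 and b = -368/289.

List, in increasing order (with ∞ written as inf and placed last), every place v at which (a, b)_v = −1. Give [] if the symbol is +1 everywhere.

[11, 37]

(a, b) ≡ (153439, -23) mod (ℚ^×)²; places V = {2, 7, 11, 13, 17, 23, 29, 37, ∞}.
(a,b)_29: α=1, u≡9; β=0, v≡20 (mod 29); (9|29)=+1, (20|29)=+1; sign (−1)^0·+1^0·+1^1 = +1.
(a,b)_11: α=1, u≡1; β=0, v≡2 (mod 11); (1|11)=+1, (2|11)=-1; sign (−1)^0·+1^0·-1^1 = -1.
(a,b)_23: α=0, u≡4; β=1, v≡20 (mod 23); (4|23)=+1, (20|23)=-1; sign (−1)^0·+1^1·-1^0 = +1.
(a,b)_∞: sgn(153439)=+, sgn(-23)=−, so +1.
(a,b)_13: α=1, u≡1; β=0, v≡3 (mod 13); (1|13)=+1, (3|13)=+1; sign (−1)^0·+1^0·+1^1 = +1.
(a,b)_17: α=0, u≡11; β=-2, v≡6 (mod 17); (11|17)=-1, (6|17)=-1; sign (−1)^0·-1^-2·-1^0 = +1.
(a,b)_37: α=1, u≡30; β=0, v≡5 (mod 37); (30|37)=+1, (5|37)=-1; sign (−1)^0·+1^0·-1^1 = -1.
(a,b)_7: α=2, u≡3; β=0, v≡5 (mod 7); (3|7)=-1, (5|7)=-1; sign (−1)^0·-1^0·-1^2 = +1.
(a,b)_2: α=-4, β=4; u≡7, v≡1 (mod 8); ε(u)ε(v)=1·0, αω(v)=-4·0, βω(u)=4·0; sum ≡ 0  ⇒  +1.
(153439, -23 / ℚ) ramifies at {11, 37}: a division algebra.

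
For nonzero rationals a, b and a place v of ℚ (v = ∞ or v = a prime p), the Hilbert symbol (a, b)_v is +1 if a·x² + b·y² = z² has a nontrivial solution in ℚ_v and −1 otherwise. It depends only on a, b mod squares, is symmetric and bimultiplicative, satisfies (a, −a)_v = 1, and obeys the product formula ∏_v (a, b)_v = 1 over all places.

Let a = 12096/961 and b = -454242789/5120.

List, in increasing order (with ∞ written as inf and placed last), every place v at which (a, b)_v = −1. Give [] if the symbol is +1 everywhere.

[11, 13]

Mod squares: a ≡ 21, b ≡ -2145. Check v ∈ {∞, 2, 3, 5, 7, 11, 13, 31}.
v=13: a=13^0·(≡7), b=13^1·(≡1) mod 13; (7|13)=-1, (1|13)=+1; (−1)^{0·1·6}·(-1)^1·(+1)^0 = -1.
v=7: a=7^1·(≡3), b=7^6·(≡1) mod 7; (3|7)=-1, (1|7)=+1; (−1)^{1·6·3}·(-1)^6·(+1)^1 = +1.
v=∞: 21 > 0 and -2145 < 0  ⇒  (a,b)_∞ = +1.
v=2: v_2(a)=6, v_2(b)=-10; units ≡ 5, 7 (mod 8); ε·ε+αω+βω = 0·1+6·0+-10·1 ≡ 0  ⇒  (a,b)_2 = +1.
v=3: a=3^3·(≡1), b=3^3·(≡2) mod 3; (1|3)=+1, (2|3)=-1; (−1)^{3·3·1}·(+1)^3·(-1)^3 = +1.
v=5: a=5^0·(≡1), b=5^-1·(≡4) mod 5; (1|5)=+1, (4|5)=+1; (−1)^{0·-1·2}·(+1)^-1·(+1)^0 = +1.
v=31: a=31^-2·(≡6), b=31^0·(≡5) mod 31; (6|31)=-1, (5|31)=+1; (−1)^{-2·0·15}·(-1)^0·(+1)^-2 = +1.
v=11: a=11^0·(≡10), b=11^1·(≡3) mod 11; (10|11)=-1, (3|11)=+1; (−1)^{0·1·5}·(-1)^1·(+1)^0 = -1.
|Ram(21, -2145)| = 2, even; anisotropic at {11, 13}.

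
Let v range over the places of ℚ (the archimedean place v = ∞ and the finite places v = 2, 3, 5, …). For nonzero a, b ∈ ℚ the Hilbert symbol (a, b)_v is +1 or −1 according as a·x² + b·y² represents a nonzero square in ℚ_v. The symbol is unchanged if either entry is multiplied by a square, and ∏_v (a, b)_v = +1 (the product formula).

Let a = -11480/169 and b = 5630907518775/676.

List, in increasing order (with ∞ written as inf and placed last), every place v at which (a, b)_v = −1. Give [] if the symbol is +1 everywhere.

(a, b) ≡ (-2870, 31) mod (ℚ^×)²; places V = {2, 3, 5, 7, 11, 13, 31, 41, ∞}.
(a,b)_11: α=0, u≡1; β=2, v≡3 (mod 11); (1|11)=+1, (3|11)=+1; sign (−1)^0·+1^2·+1^0 = +1.
(a,b)_3: α=0, u≡1; β=6, v≡1 (mod 3); (1|3)=+1, (1|3)=+1; sign (−1)^0·+1^6·+1^0 = +1.
(a,b)_2: α=3, β=-2; u≡5, v≡7 (mod 8); ε(u)ε(v)=0·1, αω(v)=3·0, βω(u)=-2·1; sum ≡ 0  ⇒  +1.
(a,b)_13: α=-2, u≡12; β=-2, v≡8 (mod 13); (12|13)=+1, (8|13)=-1; sign (−1)^0·+1^-2·-1^-2 = +1.
(a,b)_7: α=1, u≡5; β=2, v≡6 (mod 7); (5|7)=-1, (6|7)=-1; sign (−1)^0·-1^2·-1^1 = -1.
(a,b)_31: α=0, u≡17; β=1, v≡28 (mod 31); (17|31)=-1, (28|31)=+1; sign (−1)^0·-1^1·+1^0 = -1.
(a,b)_41: α=1, u≡26; β=2, v≡4 (mod 41); (26|41)=-1, (4|41)=+1; sign (−1)^0·-1^2·+1^1 = +1.
(a,b)_∞: sgn(-2870)=−, sgn(31)=+, so +1.
(a,b)_5: α=1, u≡1; β=2, v≡1 (mod 5); (1|5)=+1, (1|5)=+1; sign (−1)^0·+1^2·+1^1 = +1.
|Ram(-2870, 31)| = 2, even; anisotropic at {7, 31}.

[7, 31]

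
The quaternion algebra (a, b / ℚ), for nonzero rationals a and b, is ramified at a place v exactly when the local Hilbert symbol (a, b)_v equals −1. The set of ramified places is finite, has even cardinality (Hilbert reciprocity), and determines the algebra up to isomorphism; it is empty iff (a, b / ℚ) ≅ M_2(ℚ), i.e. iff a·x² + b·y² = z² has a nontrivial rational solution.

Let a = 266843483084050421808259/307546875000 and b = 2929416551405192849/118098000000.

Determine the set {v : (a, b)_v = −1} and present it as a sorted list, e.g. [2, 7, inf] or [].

(a, b) ≡ (2730, 2002) mod (ℚ^×)²; places V = {2, 3, 5, 7, 11, 13, 17, ∞}.
(a,b)_17: α=6, u≡5; β=6, v≡15 (mod 17); (5|17)=-1, (15|17)=+1; sign (−1)^0·-1^6·+1^6 = +1.
(a,b)_13: α=5, u≡2; β=3, v≡8 (mod 13); (2|13)=-1, (8|13)=-1; sign (−1)^0·-1^3·-1^5 = +1.
(a,b)_3: α=-9, u≡1; β=-10, v≡1 (mod 3); (1|3)=+1, (1|3)=+1; sign (−1)^0·+1^-10·+1^-9 = +1.
(a,b)_7: α=5, u≡6; β=3, v≡5 (mod 7); (6|7)=-1, (5|7)=-1; sign (−1)^1·-1^3·-1^5 = -1.
(a,b)_11: α=6, u≡8; β=5, v≡7 (mod 11); (8|11)=-1, (7|11)=-1; sign (−1)^0·-1^5·-1^6 = -1.
(a,b)_5: α=-9, u≡1; β=-6, v≡2 (mod 5); (1|5)=+1, (2|5)=-1; sign (−1)^0·+1^-6·-1^-9 = -1.
(a,b)_∞: sgn(2730)=+, sgn(2002)=+, so +1.
(a,b)_2: α=-3, β=-7; u≡5, v≡1 (mod 8); ε(u)ε(v)=0·0, αω(v)=-3·0, βω(u)=-7·1; sum ≡ 1  ⇒  -1.
Ram(2730, 2002) = {2, 5, 7, 11}; no ℚ_2-point on the conic.

[2, 5, 7, 11]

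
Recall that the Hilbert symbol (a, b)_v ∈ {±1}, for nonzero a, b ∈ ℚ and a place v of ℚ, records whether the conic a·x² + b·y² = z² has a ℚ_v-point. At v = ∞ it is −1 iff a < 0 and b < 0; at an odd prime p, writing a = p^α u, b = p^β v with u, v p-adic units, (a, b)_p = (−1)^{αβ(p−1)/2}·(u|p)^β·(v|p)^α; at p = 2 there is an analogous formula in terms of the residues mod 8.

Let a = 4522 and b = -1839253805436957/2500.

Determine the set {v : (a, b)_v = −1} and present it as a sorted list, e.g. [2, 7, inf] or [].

(a, b) ≡ (4522, -12597) mod (ℚ^×)²; places V = {2, 3, 5, 7, 13, 17, 19, ∞}.
(a,b)_∞: sgn(4522)=+, sgn(-12597)=−, so +1.
(a,b)_2: α=1, β=-2; u≡5, v≡3 (mod 8); ε(u)ε(v)=0·1, αω(v)=1·1, βω(u)=-2·1; sum ≡ 1  ⇒  -1.
(a,b)_17: α=1, u≡11; β=3, v≡12 (mod 17); (11|17)=-1, (12|17)=-1; sign (−1)^0·-1^3·-1^1 = +1.
(a,b)_13: α=0, u≡11; β=5, v≡8 (mod 13); (11|13)=-1, (8|13)=-1; sign (−1)^0·-1^5·-1^0 = -1.
(a,b)_3: α=0, u≡1; β=1, v≡1 (mod 3); (1|3)=+1, (1|3)=+1; sign (−1)^0·+1^1·+1^0 = +1.
(a,b)_19: α=1, u≡10; β=3, v≡13 (mod 19); (10|19)=-1, (13|19)=-1; sign (−1)^1·-1^3·-1^1 = -1.
(a,b)_7: α=1, u≡2; β=2, v≡3 (mod 7); (2|7)=+1, (3|7)=-1; sign (−1)^0·+1^2·-1^1 = -1.
(a,b)_5: α=0, u≡2; β=-4, v≡2 (mod 5); (2|5)=-1, (2|5)=-1; sign (−1)^0·-1^-4·-1^0 = +1.
|Ram(4522, -12597)| = 4, even; anisotropic at {2, 7, 13, 19}.

[2, 7, 13, 19]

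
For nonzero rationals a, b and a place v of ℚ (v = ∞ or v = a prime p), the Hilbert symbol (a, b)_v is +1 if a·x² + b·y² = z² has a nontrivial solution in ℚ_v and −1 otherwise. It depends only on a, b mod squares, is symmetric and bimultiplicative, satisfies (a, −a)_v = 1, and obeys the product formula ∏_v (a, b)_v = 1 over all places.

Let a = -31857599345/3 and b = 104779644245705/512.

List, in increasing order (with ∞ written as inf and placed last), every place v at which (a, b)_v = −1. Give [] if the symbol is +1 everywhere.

[2, 13, 19, 23]

Mod squares: a ≡ -8835, b ≡ 19372210. Check v ∈ {∞, 2, 3, 5, 11, 13, 19, 23, 31}.
v=5: a=5^1·(≡2), b=5^1·(≡3) mod 5; (2|5)=-1, (3|5)=-1; (−1)^{1·1·2}·(-1)^1·(-1)^1 = +1.
v=31: a=31^1·(≡25), b=31^1·(≡15) mod 31; (25|31)=+1, (15|31)=-1; (−1)^{1·1·15}·(+1)^1·(-1)^1 = +1.
v=11: a=11^2·(≡4), b=11^3·(≡7) mod 11; (4|11)=+1, (7|11)=-1; (−1)^{2·3·5}·(+1)^3·(-1)^2 = +1.
v=19: a=19^1·(≡15), b=19^1·(≡14) mod 19; (15|19)=-1, (14|19)=-1; (−1)^{1·1·9}·(-1)^1·(-1)^1 = -1.
v=∞: -8835 < 0 and 19372210 > 0  ⇒  (a,b)_∞ = +1.
v=2: v_2(a)=0, v_2(b)=-9; units ≡ 5, 1 (mod 8); ε·ε+αω+βω = 0·0+0·0+-9·1 ≡ 1  ⇒  (a,b)_2 = -1.
v=13: a=13^2·(≡7), b=13^3·(≡6) mod 13; (7|13)=-1, (6|13)=-1; (−1)^{2·3·6}·(-1)^3·(-1)^2 = -1.
v=23: a=23^2·(≡7), b=23^3·(≡17) mod 23; (7|23)=-1, (17|23)=-1; (−1)^{2·3·11}·(-1)^3·(-1)^2 = -1.
v=3: a=3^-1·(≡1), b=3^0·(≡1) mod 3; (1|3)=+1, (1|3)=+1; (−1)^{-1·0·1}·(+1)^0·(+1)^-1 = +1.
(-8835, 19372210 / ℚ) ramifies at {2, 13, 19, 23}: a division algebra.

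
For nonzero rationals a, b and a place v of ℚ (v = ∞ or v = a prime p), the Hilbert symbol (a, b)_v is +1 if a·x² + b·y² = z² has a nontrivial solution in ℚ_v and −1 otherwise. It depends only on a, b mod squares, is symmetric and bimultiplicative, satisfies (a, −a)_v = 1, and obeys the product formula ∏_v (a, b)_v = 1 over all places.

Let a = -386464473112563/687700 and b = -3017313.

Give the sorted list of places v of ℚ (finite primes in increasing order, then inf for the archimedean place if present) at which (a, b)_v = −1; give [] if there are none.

Mod squares: a ≡ -172159, b ≡ -335257. Check v ∈ {∞, 2, 3, 5, 13, 17, 19, 23, 37, 41}.
v=19: a=19^3·(≡15), b=19^0·(≡1) mod 19; (15|19)=-1, (1|19)=+1; (−1)^{3·0·9}·(-1)^0·(+1)^3 = +1.
v=2: v_2(a)=-2, v_2(b)=0; units ≡ 1, 7 (mod 8); ε·ε+αω+βω = 0·1+-2·0+0·0 ≡ 0  ⇒  (a,b)_2 = +1.
v=5: a=5^-2·(≡4), b=5^0·(≡2) mod 5; (4|5)=+1, (2|5)=-1; (−1)^{-2·0·2}·(+1)^0·(-1)^-2 = +1.
v=13: a=13^-1·(≡4), b=13^1·(≡1) mod 13; (4|13)=+1, (1|13)=+1; (−1)^{-1·1·6}·(+1)^1·(+1)^-1 = +1.
v=41: a=41^1·(≡3), b=41^1·(≡2) mod 41; (3|41)=-1, (2|41)=+1; (−1)^{1·1·20}·(-1)^1·(+1)^1 = -1.
v=17: a=17^1·(≡3), b=17^1·(≡8) mod 17; (3|17)=-1, (8|17)=+1; (−1)^{1·1·8}·(-1)^1·(+1)^1 = -1.
v=3: a=3^10·(≡2), b=3^2·(≡2) mod 3; (2|3)=-1, (2|3)=-1; (−1)^{10·2·1}·(-1)^2·(-1)^10 = +1.
v=37: a=37^2·(≡23), b=37^1·(≡36) mod 37; (23|37)=-1, (36|37)=+1; (−1)^{2·1·18}·(-1)^1·(+1)^2 = -1.
v=∞: -172159 < 0 and -335257 < 0  ⇒  (a,b)_∞ = -1.
v=23: a=23^-2·(≡19), b=23^0·(≡11) mod 23; (19|23)=-1, (11|23)=-1; (−1)^{-2·0·11}·(-1)^0·(-1)^-2 = +1.
|Ram(-172159, -335257)| = 4, even; anisotropic at {17, 37, 41, ∞}.

[17, 37, 41, inf]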